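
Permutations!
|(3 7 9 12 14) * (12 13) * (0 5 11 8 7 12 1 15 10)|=30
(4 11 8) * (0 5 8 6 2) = [5, 1, 0, 3, 11, 8, 2, 7, 4, 9, 10, 6] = (0 5 8 4 11 6 2)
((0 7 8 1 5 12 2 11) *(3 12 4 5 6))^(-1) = ((0 7 8 1 6 3 12 2 11)(4 5))^(-1) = (0 11 2 12 3 6 1 8 7)(4 5)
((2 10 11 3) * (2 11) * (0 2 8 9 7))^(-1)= ((0 2 10 8 9 7)(3 11))^(-1)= (0 7 9 8 10 2)(3 11)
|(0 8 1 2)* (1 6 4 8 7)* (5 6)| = 4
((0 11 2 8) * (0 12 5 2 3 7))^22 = ((0 11 3 7)(2 8 12 5))^22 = (0 3)(2 12)(5 8)(7 11)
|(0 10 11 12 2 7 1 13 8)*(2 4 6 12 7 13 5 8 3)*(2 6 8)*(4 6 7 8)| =12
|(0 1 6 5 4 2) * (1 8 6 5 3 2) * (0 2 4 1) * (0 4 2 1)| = |(0 8 6 3 2 1 5)| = 7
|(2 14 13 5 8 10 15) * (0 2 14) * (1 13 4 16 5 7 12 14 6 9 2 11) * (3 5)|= |(0 11 1 13 7 12 14 4 16 3 5 8 10 15 6 9 2)|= 17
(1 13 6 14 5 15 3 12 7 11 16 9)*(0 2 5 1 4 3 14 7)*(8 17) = [2, 13, 5, 12, 3, 15, 7, 11, 17, 4, 10, 16, 0, 6, 1, 14, 9, 8] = (0 2 5 15 14 1 13 6 7 11 16 9 4 3 12)(8 17)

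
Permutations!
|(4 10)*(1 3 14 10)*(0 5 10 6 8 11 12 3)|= |(0 5 10 4 1)(3 14 6 8 11 12)|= 30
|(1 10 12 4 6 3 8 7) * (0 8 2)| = 10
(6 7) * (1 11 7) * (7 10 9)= (1 11 10 9 7 6)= [0, 11, 2, 3, 4, 5, 1, 6, 8, 7, 9, 10]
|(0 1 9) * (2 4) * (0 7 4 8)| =|(0 1 9 7 4 2 8)| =7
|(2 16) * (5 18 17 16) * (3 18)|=6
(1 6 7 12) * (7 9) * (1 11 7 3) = [0, 6, 2, 1, 4, 5, 9, 12, 8, 3, 10, 7, 11] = (1 6 9 3)(7 12 11)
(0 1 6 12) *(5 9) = (0 1 6 12)(5 9) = [1, 6, 2, 3, 4, 9, 12, 7, 8, 5, 10, 11, 0]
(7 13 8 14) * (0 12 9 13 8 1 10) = (0 12 9 13 1 10)(7 8 14) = [12, 10, 2, 3, 4, 5, 6, 8, 14, 13, 0, 11, 9, 1, 7]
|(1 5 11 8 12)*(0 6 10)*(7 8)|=6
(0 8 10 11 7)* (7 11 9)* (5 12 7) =(0 8 10 9 5 12 7) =[8, 1, 2, 3, 4, 12, 6, 0, 10, 5, 9, 11, 7]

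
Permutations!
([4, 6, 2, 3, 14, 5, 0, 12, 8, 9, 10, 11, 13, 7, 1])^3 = (0 1 4 6 14)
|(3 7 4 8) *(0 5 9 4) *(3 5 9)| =7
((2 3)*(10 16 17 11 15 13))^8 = (10 17 15)(11 13 16)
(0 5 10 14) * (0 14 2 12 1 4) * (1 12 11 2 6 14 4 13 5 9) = (0 9 1 13 5 10 6 14 4)(2 11) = [9, 13, 11, 3, 0, 10, 14, 7, 8, 1, 6, 2, 12, 5, 4]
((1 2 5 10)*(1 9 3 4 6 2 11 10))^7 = (1 2 4 9 11 5 6 3 10)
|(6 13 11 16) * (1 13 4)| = |(1 13 11 16 6 4)| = 6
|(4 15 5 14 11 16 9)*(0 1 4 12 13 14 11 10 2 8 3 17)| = |(0 1 4 15 5 11 16 9 12 13 14 10 2 8 3 17)| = 16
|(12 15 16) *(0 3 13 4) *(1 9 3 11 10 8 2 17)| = 33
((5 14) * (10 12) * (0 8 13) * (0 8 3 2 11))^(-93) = ((0 3 2 11)(5 14)(8 13)(10 12))^(-93) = (0 11 2 3)(5 14)(8 13)(10 12)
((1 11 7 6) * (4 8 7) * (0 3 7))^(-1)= ((0 3 7 6 1 11 4 8))^(-1)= (0 8 4 11 1 6 7 3)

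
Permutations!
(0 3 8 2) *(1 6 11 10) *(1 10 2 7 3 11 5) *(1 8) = (0 11 2)(1 6 5 8 7 3) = [11, 6, 0, 1, 4, 8, 5, 3, 7, 9, 10, 2]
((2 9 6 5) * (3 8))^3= ((2 9 6 5)(3 8))^3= (2 5 6 9)(3 8)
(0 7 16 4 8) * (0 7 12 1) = (0 12 1)(4 8 7 16) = [12, 0, 2, 3, 8, 5, 6, 16, 7, 9, 10, 11, 1, 13, 14, 15, 4]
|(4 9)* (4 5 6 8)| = 5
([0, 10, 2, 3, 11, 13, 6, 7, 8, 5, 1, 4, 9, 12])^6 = (5 12)(9 13)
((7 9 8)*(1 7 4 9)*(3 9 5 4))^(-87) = ((1 7)(3 9 8)(4 5))^(-87) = (9)(1 7)(4 5)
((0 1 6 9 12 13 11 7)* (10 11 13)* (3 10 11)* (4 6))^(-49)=(13)(0 7 11 12 9 6 4 1)(3 10)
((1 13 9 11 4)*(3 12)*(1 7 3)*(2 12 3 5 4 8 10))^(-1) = ((1 13 9 11 8 10 2 12)(4 7 5))^(-1) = (1 12 2 10 8 11 9 13)(4 5 7)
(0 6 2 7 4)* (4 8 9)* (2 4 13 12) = [6, 1, 7, 3, 0, 5, 4, 8, 9, 13, 10, 11, 2, 12] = (0 6 4)(2 7 8 9 13 12)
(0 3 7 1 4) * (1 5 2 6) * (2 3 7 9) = (0 7 5 3 9 2 6 1 4) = [7, 4, 6, 9, 0, 3, 1, 5, 8, 2]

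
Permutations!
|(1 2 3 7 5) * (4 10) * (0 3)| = 6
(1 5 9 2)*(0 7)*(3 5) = (0 7)(1 3 5 9 2) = [7, 3, 1, 5, 4, 9, 6, 0, 8, 2]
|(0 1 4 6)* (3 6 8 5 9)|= |(0 1 4 8 5 9 3 6)|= 8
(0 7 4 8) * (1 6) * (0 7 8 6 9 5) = (0 8 7 4 6 1 9 5) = [8, 9, 2, 3, 6, 0, 1, 4, 7, 5]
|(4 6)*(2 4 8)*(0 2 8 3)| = |(8)(0 2 4 6 3)| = 5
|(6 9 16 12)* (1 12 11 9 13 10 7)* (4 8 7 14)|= |(1 12 6 13 10 14 4 8 7)(9 16 11)|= 9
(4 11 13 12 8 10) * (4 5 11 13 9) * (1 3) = [0, 3, 2, 1, 13, 11, 6, 7, 10, 4, 5, 9, 8, 12] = (1 3)(4 13 12 8 10 5 11 9)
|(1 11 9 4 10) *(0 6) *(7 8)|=10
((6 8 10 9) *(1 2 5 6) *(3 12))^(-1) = ((1 2 5 6 8 10 9)(3 12))^(-1) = (1 9 10 8 6 5 2)(3 12)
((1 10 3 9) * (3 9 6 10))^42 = ((1 3 6 10 9))^42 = (1 6 9 3 10)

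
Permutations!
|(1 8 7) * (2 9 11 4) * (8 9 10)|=8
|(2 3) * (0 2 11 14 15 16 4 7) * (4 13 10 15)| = |(0 2 3 11 14 4 7)(10 15 16 13)| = 28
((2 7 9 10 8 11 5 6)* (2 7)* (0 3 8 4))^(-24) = ((0 3 8 11 5 6 7 9 10 4))^(-24) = (0 7 8 10 5)(3 9 11 4 6)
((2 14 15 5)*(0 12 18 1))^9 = ((0 12 18 1)(2 14 15 5))^9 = (0 12 18 1)(2 14 15 5)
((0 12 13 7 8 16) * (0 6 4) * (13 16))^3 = (0 6 12 4 16)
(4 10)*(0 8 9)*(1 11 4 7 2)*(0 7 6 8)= [0, 11, 1, 3, 10, 5, 8, 2, 9, 7, 6, 4]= (1 11 4 10 6 8 9 7 2)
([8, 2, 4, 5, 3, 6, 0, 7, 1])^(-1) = (0 6 5 3 4 2 1 8)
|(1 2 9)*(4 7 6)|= |(1 2 9)(4 7 6)|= 3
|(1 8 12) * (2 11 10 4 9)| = 15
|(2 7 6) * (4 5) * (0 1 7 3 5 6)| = |(0 1 7)(2 3 5 4 6)| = 15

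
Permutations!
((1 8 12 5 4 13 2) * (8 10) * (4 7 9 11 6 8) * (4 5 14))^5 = (1 11 4 5 8 2 9 14 10 6 13 7 12)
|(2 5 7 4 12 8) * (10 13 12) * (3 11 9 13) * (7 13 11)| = 20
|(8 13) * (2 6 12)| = |(2 6 12)(8 13)| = 6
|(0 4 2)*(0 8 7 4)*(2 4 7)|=2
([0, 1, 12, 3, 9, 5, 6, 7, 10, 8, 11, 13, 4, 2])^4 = [0, 1, 8, 3, 11, 5, 6, 7, 2, 13, 12, 4, 10, 9]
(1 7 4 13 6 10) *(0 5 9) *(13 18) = [5, 7, 2, 3, 18, 9, 10, 4, 8, 0, 1, 11, 12, 6, 14, 15, 16, 17, 13] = (0 5 9)(1 7 4 18 13 6 10)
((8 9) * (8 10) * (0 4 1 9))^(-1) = (0 8 10 9 1 4)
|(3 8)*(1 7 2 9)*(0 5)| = 4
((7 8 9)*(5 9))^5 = ((5 9 7 8))^5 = (5 9 7 8)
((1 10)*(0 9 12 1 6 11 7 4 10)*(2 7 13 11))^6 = (13)(0 12)(1 9)(2 7 4 10 6)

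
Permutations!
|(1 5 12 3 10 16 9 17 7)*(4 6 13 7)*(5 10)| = |(1 10 16 9 17 4 6 13 7)(3 5 12)| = 9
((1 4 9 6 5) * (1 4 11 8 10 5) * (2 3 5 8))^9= (1 11 2 3 5 4 9 6)(8 10)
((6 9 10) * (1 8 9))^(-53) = ((1 8 9 10 6))^(-53) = (1 9 6 8 10)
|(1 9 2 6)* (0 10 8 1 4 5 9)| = 20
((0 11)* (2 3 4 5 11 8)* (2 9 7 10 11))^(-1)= ((0 8 9 7 10 11)(2 3 4 5))^(-1)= (0 11 10 7 9 8)(2 5 4 3)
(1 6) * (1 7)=[0, 6, 2, 3, 4, 5, 7, 1]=(1 6 7)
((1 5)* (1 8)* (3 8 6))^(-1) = (1 8 3 6 5)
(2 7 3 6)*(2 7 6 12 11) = [0, 1, 6, 12, 4, 5, 7, 3, 8, 9, 10, 2, 11] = (2 6 7 3 12 11)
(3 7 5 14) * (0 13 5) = [13, 1, 2, 7, 4, 14, 6, 0, 8, 9, 10, 11, 12, 5, 3] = (0 13 5 14 3 7)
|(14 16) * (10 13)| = |(10 13)(14 16)| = 2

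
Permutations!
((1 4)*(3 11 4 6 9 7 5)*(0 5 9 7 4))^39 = (0 11 3 5)(1 4 9 7 6)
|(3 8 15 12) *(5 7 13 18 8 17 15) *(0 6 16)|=60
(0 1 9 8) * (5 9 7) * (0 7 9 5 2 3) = (0 1 9 8 7 2 3) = [1, 9, 3, 0, 4, 5, 6, 2, 7, 8]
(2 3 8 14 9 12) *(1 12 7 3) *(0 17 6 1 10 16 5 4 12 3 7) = (0 17 6 1 3 8 14 9)(2 10 16 5 4 12) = [17, 3, 10, 8, 12, 4, 1, 7, 14, 0, 16, 11, 2, 13, 9, 15, 5, 6]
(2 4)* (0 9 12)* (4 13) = (0 9 12)(2 13 4) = [9, 1, 13, 3, 2, 5, 6, 7, 8, 12, 10, 11, 0, 4]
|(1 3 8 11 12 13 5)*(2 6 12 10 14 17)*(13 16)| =13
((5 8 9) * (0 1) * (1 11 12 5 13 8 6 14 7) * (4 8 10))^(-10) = ((0 11 12 5 6 14 7 1)(4 8 9 13 10))^(-10) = (0 7 6 12)(1 14 5 11)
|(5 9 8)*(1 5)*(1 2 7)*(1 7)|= 5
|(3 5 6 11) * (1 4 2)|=12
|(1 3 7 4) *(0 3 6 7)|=4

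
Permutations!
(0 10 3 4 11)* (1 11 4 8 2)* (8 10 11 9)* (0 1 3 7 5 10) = [11, 9, 3, 0, 4, 10, 6, 5, 2, 8, 7, 1] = (0 11 1 9 8 2 3)(5 10 7)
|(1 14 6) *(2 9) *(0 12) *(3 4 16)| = 6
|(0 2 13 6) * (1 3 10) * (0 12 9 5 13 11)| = |(0 2 11)(1 3 10)(5 13 6 12 9)| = 15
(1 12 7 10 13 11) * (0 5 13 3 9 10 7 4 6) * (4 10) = (0 5 13 11 1 12 10 3 9 4 6) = [5, 12, 2, 9, 6, 13, 0, 7, 8, 4, 3, 1, 10, 11]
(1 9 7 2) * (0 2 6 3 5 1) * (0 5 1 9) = (0 2 5 9 7 6 3 1) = [2, 0, 5, 1, 4, 9, 3, 6, 8, 7]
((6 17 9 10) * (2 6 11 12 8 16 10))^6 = (2 17)(6 9)(8 16 10 11 12) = ((2 6 17 9)(8 16 10 11 12))^6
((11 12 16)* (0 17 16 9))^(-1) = (0 9 12 11 16 17) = ((0 17 16 11 12 9))^(-1)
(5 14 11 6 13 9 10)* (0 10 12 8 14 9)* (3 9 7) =(0 10 5 7 3 9 12 8 14 11 6 13) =[10, 1, 2, 9, 4, 7, 13, 3, 14, 12, 5, 6, 8, 0, 11]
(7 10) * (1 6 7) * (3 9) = (1 6 7 10)(3 9) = [0, 6, 2, 9, 4, 5, 7, 10, 8, 3, 1]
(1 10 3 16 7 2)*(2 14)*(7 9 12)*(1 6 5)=(1 10 3 16 9 12 7 14 2 6 5)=[0, 10, 6, 16, 4, 1, 5, 14, 8, 12, 3, 11, 7, 13, 2, 15, 9]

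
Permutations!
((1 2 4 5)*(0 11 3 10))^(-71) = (0 11 3 10)(1 2 4 5)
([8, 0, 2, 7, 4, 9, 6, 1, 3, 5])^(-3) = (0 3 1 8 7)(5 9)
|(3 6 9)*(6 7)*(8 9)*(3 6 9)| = 5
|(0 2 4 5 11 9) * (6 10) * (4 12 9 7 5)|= 12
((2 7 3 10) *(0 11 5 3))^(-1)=((0 11 5 3 10 2 7))^(-1)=(0 7 2 10 3 5 11)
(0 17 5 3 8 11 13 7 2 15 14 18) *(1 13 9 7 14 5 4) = (0 17 4 1 13 14 18)(2 15 5 3 8 11 9 7) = [17, 13, 15, 8, 1, 3, 6, 2, 11, 7, 10, 9, 12, 14, 18, 5, 16, 4, 0]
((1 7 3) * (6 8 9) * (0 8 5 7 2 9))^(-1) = (0 8)(1 3 7 5 6 9 2)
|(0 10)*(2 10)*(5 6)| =|(0 2 10)(5 6)| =6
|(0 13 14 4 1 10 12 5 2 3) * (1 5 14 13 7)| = |(0 7 1 10 12 14 4 5 2 3)| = 10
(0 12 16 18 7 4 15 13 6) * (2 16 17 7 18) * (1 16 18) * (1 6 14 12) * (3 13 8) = (0 1 16 2 18 6)(3 13 14 12 17 7 4 15 8) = [1, 16, 18, 13, 15, 5, 0, 4, 3, 9, 10, 11, 17, 14, 12, 8, 2, 7, 6]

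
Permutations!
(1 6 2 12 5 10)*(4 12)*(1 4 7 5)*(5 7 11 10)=[0, 6, 11, 3, 12, 5, 2, 7, 8, 9, 4, 10, 1]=(1 6 2 11 10 4 12)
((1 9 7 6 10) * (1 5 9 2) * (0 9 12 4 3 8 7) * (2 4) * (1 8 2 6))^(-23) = (0 9)(1 4 3 2 8 7)(5 12 6 10)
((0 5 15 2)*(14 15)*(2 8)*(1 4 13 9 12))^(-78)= (15)(1 13 12 4 9)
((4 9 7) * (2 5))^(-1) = (2 5)(4 7 9)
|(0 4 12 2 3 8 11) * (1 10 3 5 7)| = 11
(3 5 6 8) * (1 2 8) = (1 2 8 3 5 6) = [0, 2, 8, 5, 4, 6, 1, 7, 3]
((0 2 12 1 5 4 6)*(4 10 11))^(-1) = (0 6 4 11 10 5 1 12 2)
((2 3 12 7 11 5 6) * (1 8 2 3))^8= ((1 8 2)(3 12 7 11 5 6))^8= (1 2 8)(3 7 5)(6 12 11)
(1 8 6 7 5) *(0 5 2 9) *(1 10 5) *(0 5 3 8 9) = (0 1 9 5 10 3 8 6 7 2) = [1, 9, 0, 8, 4, 10, 7, 2, 6, 5, 3]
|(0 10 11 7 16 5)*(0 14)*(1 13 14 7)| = |(0 10 11 1 13 14)(5 7 16)| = 6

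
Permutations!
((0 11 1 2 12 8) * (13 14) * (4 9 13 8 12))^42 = ((0 11 1 2 4 9 13 14 8))^42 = (0 13 2)(1 8 9)(4 11 14)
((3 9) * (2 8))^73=(2 8)(3 9)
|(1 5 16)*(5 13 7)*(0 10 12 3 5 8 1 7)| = 10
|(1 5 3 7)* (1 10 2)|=6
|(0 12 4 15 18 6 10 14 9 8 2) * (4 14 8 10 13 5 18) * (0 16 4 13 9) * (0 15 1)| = |(0 12 14 15 13 5 18 6 9 10 8 2 16 4 1)| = 15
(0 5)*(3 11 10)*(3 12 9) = (0 5)(3 11 10 12 9) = [5, 1, 2, 11, 4, 0, 6, 7, 8, 3, 12, 10, 9]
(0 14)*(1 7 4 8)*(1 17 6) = (0 14)(1 7 4 8 17 6) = [14, 7, 2, 3, 8, 5, 1, 4, 17, 9, 10, 11, 12, 13, 0, 15, 16, 6]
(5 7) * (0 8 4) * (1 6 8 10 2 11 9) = (0 10 2 11 9 1 6 8 4)(5 7) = [10, 6, 11, 3, 0, 7, 8, 5, 4, 1, 2, 9]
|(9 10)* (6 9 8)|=|(6 9 10 8)|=4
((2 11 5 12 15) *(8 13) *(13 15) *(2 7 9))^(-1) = ((2 11 5 12 13 8 15 7 9))^(-1) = (2 9 7 15 8 13 12 5 11)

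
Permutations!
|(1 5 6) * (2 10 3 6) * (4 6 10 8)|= 6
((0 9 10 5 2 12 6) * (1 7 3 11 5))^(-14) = ((0 9 10 1 7 3 11 5 2 12 6))^(-14) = (0 2 3 10 6 5 7 9 12 11 1)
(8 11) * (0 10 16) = (0 10 16)(8 11) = [10, 1, 2, 3, 4, 5, 6, 7, 11, 9, 16, 8, 12, 13, 14, 15, 0]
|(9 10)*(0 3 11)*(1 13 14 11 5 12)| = |(0 3 5 12 1 13 14 11)(9 10)| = 8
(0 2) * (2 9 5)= (0 9 5 2)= [9, 1, 0, 3, 4, 2, 6, 7, 8, 5]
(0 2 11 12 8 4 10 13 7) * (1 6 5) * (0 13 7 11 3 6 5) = (0 2 3 6)(1 5)(4 10 7 13 11 12 8) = [2, 5, 3, 6, 10, 1, 0, 13, 4, 9, 7, 12, 8, 11]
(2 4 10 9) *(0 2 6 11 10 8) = (0 2 4 8)(6 11 10 9) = [2, 1, 4, 3, 8, 5, 11, 7, 0, 6, 9, 10]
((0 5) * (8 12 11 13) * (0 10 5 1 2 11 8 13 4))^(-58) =((13)(0 1 2 11 4)(5 10)(8 12))^(-58) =(13)(0 2 4 1 11)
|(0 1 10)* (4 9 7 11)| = 12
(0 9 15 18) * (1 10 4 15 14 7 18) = [9, 10, 2, 3, 15, 5, 6, 18, 8, 14, 4, 11, 12, 13, 7, 1, 16, 17, 0] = (0 9 14 7 18)(1 10 4 15)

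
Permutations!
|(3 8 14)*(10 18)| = |(3 8 14)(10 18)| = 6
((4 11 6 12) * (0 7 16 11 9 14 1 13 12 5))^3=(0 11)(1 4)(5 16)(6 7)(9 13)(12 14)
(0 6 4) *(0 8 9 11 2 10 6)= [0, 1, 10, 3, 8, 5, 4, 7, 9, 11, 6, 2]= (2 10 6 4 8 9 11)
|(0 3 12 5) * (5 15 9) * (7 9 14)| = 8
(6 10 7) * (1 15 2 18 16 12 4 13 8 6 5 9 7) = (1 15 2 18 16 12 4 13 8 6 10)(5 9 7) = [0, 15, 18, 3, 13, 9, 10, 5, 6, 7, 1, 11, 4, 8, 14, 2, 12, 17, 16]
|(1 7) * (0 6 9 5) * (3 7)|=12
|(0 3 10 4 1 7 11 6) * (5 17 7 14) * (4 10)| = 10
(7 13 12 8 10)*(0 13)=(0 13 12 8 10 7)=[13, 1, 2, 3, 4, 5, 6, 0, 10, 9, 7, 11, 8, 12]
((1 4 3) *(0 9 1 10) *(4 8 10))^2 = ((0 9 1 8 10)(3 4))^2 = (0 1 10 9 8)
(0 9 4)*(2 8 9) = (0 2 8 9 4) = [2, 1, 8, 3, 0, 5, 6, 7, 9, 4]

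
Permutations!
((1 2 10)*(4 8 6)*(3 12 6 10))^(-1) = ((1 2 3 12 6 4 8 10))^(-1) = (1 10 8 4 6 12 3 2)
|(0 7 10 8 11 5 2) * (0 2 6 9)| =|(0 7 10 8 11 5 6 9)| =8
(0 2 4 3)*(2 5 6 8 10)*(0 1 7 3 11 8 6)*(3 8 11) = (11)(0 5)(1 7 8 10 2 4 3) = [5, 7, 4, 1, 3, 0, 6, 8, 10, 9, 2, 11]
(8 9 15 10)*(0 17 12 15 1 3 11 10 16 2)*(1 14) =(0 17 12 15 16 2)(1 3 11 10 8 9 14) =[17, 3, 0, 11, 4, 5, 6, 7, 9, 14, 8, 10, 15, 13, 1, 16, 2, 12]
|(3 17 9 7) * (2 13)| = 4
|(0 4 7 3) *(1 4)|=|(0 1 4 7 3)|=5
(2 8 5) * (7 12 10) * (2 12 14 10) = (2 8 5 12)(7 14 10) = [0, 1, 8, 3, 4, 12, 6, 14, 5, 9, 7, 11, 2, 13, 10]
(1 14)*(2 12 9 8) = [0, 14, 12, 3, 4, 5, 6, 7, 2, 8, 10, 11, 9, 13, 1] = (1 14)(2 12 9 8)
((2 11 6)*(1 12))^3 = (1 12)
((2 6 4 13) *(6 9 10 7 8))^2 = (2 10 8 4)(6 13 9 7)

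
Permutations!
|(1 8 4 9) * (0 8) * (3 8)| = 6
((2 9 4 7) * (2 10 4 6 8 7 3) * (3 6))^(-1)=(2 3 9)(4 10 7 8 6)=((2 9 3)(4 6 8 7 10))^(-1)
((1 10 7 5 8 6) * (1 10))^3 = (5 10 8 7 6)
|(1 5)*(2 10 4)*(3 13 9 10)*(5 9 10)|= |(1 9 5)(2 3 13 10 4)|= 15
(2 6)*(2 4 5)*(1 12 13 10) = (1 12 13 10)(2 6 4 5) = [0, 12, 6, 3, 5, 2, 4, 7, 8, 9, 1, 11, 13, 10]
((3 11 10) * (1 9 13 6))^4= (13)(3 11 10)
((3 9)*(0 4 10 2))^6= ((0 4 10 2)(3 9))^6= (0 10)(2 4)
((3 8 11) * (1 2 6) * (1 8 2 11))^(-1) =((1 11 3 2 6 8))^(-1) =(1 8 6 2 3 11)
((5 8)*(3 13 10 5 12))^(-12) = ((3 13 10 5 8 12))^(-12) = (13)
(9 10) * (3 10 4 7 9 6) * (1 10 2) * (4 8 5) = (1 10 6 3 2)(4 7 9 8 5) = [0, 10, 1, 2, 7, 4, 3, 9, 5, 8, 6]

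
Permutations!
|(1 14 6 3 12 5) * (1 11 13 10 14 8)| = |(1 8)(3 12 5 11 13 10 14 6)| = 8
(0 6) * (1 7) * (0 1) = (0 6 1 7) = [6, 7, 2, 3, 4, 5, 1, 0]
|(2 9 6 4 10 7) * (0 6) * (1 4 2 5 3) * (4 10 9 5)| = |(0 6 2 5 3 1 10 7 4 9)| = 10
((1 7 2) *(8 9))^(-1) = (1 2 7)(8 9)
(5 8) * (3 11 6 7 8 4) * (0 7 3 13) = (0 7 8 5 4 13)(3 11 6) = [7, 1, 2, 11, 13, 4, 3, 8, 5, 9, 10, 6, 12, 0]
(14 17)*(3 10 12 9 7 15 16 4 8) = [0, 1, 2, 10, 8, 5, 6, 15, 3, 7, 12, 11, 9, 13, 17, 16, 4, 14] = (3 10 12 9 7 15 16 4 8)(14 17)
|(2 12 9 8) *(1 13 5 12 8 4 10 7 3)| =18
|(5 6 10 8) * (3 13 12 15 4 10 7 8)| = 12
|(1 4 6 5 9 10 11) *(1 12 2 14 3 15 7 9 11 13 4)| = |(2 14 3 15 7 9 10 13 4 6 5 11 12)| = 13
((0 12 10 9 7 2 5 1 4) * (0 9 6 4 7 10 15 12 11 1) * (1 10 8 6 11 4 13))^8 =(15)(0 2 1 6 9)(4 5 7 13 8)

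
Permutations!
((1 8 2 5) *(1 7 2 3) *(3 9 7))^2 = (1 9 2 3 8 7 5)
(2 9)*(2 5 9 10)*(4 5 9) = [0, 1, 10, 3, 5, 4, 6, 7, 8, 9, 2] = (2 10)(4 5)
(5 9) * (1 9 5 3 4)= (1 9 3 4)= [0, 9, 2, 4, 1, 5, 6, 7, 8, 3]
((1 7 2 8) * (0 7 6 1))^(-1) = (0 8 2 7)(1 6)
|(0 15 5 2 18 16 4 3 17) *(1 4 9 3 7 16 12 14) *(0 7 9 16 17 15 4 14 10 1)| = |(0 4 9 3 15 5 2 18 12 10 1 14)(7 17)| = 12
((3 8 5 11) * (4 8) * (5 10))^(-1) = (3 11 5 10 8 4)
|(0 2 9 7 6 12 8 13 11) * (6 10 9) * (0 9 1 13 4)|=6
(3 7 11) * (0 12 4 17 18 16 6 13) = (0 12 4 17 18 16 6 13)(3 7 11) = [12, 1, 2, 7, 17, 5, 13, 11, 8, 9, 10, 3, 4, 0, 14, 15, 6, 18, 16]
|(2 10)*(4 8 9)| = 6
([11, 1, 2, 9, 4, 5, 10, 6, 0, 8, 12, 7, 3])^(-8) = (0 11 7 6 10 12 3 9 8)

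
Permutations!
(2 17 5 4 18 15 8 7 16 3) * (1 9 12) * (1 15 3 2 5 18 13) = (1 9 12 15 8 7 16 2 17 18 3 5 4 13) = [0, 9, 17, 5, 13, 4, 6, 16, 7, 12, 10, 11, 15, 1, 14, 8, 2, 18, 3]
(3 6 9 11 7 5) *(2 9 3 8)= (2 9 11 7 5 8)(3 6)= [0, 1, 9, 6, 4, 8, 3, 5, 2, 11, 10, 7]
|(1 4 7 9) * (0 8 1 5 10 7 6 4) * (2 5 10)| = |(0 8 1)(2 5)(4 6)(7 9 10)| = 6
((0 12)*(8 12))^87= ((0 8 12))^87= (12)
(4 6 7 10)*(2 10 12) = [0, 1, 10, 3, 6, 5, 7, 12, 8, 9, 4, 11, 2] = (2 10 4 6 7 12)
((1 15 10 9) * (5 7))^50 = (1 10)(9 15)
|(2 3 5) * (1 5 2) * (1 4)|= 6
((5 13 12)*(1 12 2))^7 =(1 5 2 12 13)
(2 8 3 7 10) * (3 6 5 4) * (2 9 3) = [0, 1, 8, 7, 2, 4, 5, 10, 6, 3, 9] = (2 8 6 5 4)(3 7 10 9)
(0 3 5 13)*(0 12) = [3, 1, 2, 5, 4, 13, 6, 7, 8, 9, 10, 11, 0, 12] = (0 3 5 13 12)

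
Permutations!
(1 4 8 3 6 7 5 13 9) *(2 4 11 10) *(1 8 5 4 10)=(1 11)(2 10)(3 6 7 4 5 13 9 8)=[0, 11, 10, 6, 5, 13, 7, 4, 3, 8, 2, 1, 12, 9]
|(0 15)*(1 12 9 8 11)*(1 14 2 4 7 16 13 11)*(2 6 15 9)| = |(0 9 8 1 12 2 4 7 16 13 11 14 6 15)| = 14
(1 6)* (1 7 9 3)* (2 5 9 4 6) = [0, 2, 5, 1, 6, 9, 7, 4, 8, 3] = (1 2 5 9 3)(4 6 7)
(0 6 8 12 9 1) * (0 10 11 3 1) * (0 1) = (0 6 8 12 9 1 10 11 3) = [6, 10, 2, 0, 4, 5, 8, 7, 12, 1, 11, 3, 9]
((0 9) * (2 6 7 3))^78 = ((0 9)(2 6 7 3))^78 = (9)(2 7)(3 6)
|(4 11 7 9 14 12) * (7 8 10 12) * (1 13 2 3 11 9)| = |(1 13 2 3 11 8 10 12 4 9 14 7)| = 12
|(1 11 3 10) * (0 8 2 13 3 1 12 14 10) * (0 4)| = |(0 8 2 13 3 4)(1 11)(10 12 14)| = 6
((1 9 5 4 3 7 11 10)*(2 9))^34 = (1 11 3 5 2 10 7 4 9)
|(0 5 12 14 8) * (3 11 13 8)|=8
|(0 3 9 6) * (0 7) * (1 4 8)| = 15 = |(0 3 9 6 7)(1 4 8)|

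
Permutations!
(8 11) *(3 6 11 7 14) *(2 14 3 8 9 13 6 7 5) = [0, 1, 14, 7, 4, 2, 11, 3, 5, 13, 10, 9, 12, 6, 8] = (2 14 8 5)(3 7)(6 11 9 13)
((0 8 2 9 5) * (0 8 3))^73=(0 3)(2 9 5 8)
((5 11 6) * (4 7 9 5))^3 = (4 5)(6 9)(7 11) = ((4 7 9 5 11 6))^3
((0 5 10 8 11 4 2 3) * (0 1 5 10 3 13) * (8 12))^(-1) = (0 13 2 4 11 8 12 10)(1 3 5)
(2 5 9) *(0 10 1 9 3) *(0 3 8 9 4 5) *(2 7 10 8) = (0 8 9 7 10 1 4 5 2) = [8, 4, 0, 3, 5, 2, 6, 10, 9, 7, 1]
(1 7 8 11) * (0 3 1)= (0 3 1 7 8 11)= [3, 7, 2, 1, 4, 5, 6, 8, 11, 9, 10, 0]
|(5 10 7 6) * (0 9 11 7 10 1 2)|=|(0 9 11 7 6 5 1 2)|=8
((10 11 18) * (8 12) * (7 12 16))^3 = ((7 12 8 16)(10 11 18))^3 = (18)(7 16 8 12)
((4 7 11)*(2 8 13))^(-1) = ((2 8 13)(4 7 11))^(-1) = (2 13 8)(4 11 7)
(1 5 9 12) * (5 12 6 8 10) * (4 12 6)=[0, 6, 2, 3, 12, 9, 8, 7, 10, 4, 5, 11, 1]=(1 6 8 10 5 9 4 12)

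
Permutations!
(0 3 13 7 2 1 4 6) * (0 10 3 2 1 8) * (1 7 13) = [2, 4, 8, 1, 6, 5, 10, 7, 0, 9, 3, 11, 12, 13] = (13)(0 2 8)(1 4 6 10 3)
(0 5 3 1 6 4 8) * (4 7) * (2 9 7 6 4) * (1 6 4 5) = (0 1 5 3 6 4 8)(2 9 7) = [1, 5, 9, 6, 8, 3, 4, 2, 0, 7]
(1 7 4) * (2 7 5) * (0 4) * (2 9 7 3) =[4, 5, 3, 2, 1, 9, 6, 0, 8, 7] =(0 4 1 5 9 7)(2 3)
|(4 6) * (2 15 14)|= 6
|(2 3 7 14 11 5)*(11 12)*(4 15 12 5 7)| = 9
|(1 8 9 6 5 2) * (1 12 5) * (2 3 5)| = |(1 8 9 6)(2 12)(3 5)| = 4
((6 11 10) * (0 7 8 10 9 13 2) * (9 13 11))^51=((0 7 8 10 6 9 11 13 2))^51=(0 11 10)(2 9 8)(6 7 13)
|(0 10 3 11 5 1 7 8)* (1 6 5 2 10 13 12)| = |(0 13 12 1 7 8)(2 10 3 11)(5 6)| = 12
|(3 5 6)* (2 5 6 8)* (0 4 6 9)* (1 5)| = |(0 4 6 3 9)(1 5 8 2)| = 20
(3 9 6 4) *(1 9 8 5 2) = (1 9 6 4 3 8 5 2) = [0, 9, 1, 8, 3, 2, 4, 7, 5, 6]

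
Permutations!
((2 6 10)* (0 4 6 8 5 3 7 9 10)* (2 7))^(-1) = (0 6 4)(2 3 5 8)(7 10 9)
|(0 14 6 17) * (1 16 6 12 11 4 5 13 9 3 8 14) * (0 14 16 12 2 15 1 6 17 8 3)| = |(0 6 8 16 17 14 2 15 1 12 11 4 5 13 9)| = 15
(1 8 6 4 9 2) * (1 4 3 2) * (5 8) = (1 5 8 6 3 2 4 9) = [0, 5, 4, 2, 9, 8, 3, 7, 6, 1]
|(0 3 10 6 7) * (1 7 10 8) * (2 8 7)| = 6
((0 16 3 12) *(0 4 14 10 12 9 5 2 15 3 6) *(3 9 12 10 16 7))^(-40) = (16)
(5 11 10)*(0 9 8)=(0 9 8)(5 11 10)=[9, 1, 2, 3, 4, 11, 6, 7, 0, 8, 5, 10]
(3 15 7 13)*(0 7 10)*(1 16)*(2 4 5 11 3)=[7, 16, 4, 15, 5, 11, 6, 13, 8, 9, 0, 3, 12, 2, 14, 10, 1]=(0 7 13 2 4 5 11 3 15 10)(1 16)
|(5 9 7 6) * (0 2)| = 4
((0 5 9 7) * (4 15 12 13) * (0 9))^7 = (0 5)(4 13 12 15)(7 9)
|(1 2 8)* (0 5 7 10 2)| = 7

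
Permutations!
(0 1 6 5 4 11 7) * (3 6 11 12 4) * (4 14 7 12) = (0 1 11 12 14 7)(3 6 5) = [1, 11, 2, 6, 4, 3, 5, 0, 8, 9, 10, 12, 14, 13, 7]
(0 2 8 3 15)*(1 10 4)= (0 2 8 3 15)(1 10 4)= [2, 10, 8, 15, 1, 5, 6, 7, 3, 9, 4, 11, 12, 13, 14, 0]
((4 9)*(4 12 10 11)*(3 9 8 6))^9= ((3 9 12 10 11 4 8 6))^9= (3 9 12 10 11 4 8 6)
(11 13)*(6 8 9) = (6 8 9)(11 13) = [0, 1, 2, 3, 4, 5, 8, 7, 9, 6, 10, 13, 12, 11]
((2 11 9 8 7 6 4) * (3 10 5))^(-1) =((2 11 9 8 7 6 4)(3 10 5))^(-1) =(2 4 6 7 8 9 11)(3 5 10)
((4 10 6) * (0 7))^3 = ((0 7)(4 10 6))^3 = (10)(0 7)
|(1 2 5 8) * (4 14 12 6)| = 4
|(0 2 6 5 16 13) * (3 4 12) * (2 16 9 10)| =15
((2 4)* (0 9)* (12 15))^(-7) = ((0 9)(2 4)(12 15))^(-7) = (0 9)(2 4)(12 15)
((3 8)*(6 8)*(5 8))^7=((3 6 5 8))^7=(3 8 5 6)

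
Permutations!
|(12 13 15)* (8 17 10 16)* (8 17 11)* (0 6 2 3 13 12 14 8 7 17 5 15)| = |(0 6 2 3 13)(5 15 14 8 11 7 17 10 16)| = 45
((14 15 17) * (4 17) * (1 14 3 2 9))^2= (1 15 17 2)(3 9 14 4)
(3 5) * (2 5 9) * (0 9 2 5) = (0 9 5 3 2) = [9, 1, 0, 2, 4, 3, 6, 7, 8, 5]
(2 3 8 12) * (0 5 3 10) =(0 5 3 8 12 2 10) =[5, 1, 10, 8, 4, 3, 6, 7, 12, 9, 0, 11, 2]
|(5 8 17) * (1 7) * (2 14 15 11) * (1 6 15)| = 21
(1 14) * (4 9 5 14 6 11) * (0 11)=(0 11 4 9 5 14 1 6)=[11, 6, 2, 3, 9, 14, 0, 7, 8, 5, 10, 4, 12, 13, 1]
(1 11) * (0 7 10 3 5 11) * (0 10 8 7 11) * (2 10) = (0 11 1 2 10 3 5)(7 8) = [11, 2, 10, 5, 4, 0, 6, 8, 7, 9, 3, 1]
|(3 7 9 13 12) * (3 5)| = |(3 7 9 13 12 5)| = 6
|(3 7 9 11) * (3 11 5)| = |(11)(3 7 9 5)| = 4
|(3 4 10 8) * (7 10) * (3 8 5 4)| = 4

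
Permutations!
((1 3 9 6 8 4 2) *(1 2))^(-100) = (1 9 8)(3 6 4)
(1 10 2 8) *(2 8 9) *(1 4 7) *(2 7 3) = (1 10 8 4 3 2 9 7) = [0, 10, 9, 2, 3, 5, 6, 1, 4, 7, 8]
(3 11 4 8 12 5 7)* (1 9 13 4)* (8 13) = (1 9 8 12 5 7 3 11)(4 13) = [0, 9, 2, 11, 13, 7, 6, 3, 12, 8, 10, 1, 5, 4]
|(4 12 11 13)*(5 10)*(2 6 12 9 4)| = 10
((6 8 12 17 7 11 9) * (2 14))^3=(2 14)(6 17 9 12 11 8 7)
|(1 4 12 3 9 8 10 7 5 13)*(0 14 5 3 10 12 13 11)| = 12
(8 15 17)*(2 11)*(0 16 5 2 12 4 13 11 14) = (0 16 5 2 14)(4 13 11 12)(8 15 17) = [16, 1, 14, 3, 13, 2, 6, 7, 15, 9, 10, 12, 4, 11, 0, 17, 5, 8]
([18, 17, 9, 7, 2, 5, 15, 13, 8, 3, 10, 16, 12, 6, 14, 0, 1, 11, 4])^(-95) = [3, 17, 6, 0, 13, 5, 2, 18, 8, 15, 10, 16, 12, 4, 14, 9, 1, 11, 7]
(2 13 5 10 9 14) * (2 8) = (2 13 5 10 9 14 8) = [0, 1, 13, 3, 4, 10, 6, 7, 2, 14, 9, 11, 12, 5, 8]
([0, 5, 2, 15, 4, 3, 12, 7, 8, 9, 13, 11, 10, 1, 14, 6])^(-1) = [0, 13, 2, 5, 4, 1, 15, 7, 8, 9, 12, 11, 6, 10, 14, 3]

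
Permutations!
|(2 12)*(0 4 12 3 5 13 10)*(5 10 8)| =6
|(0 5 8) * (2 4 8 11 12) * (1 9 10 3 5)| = |(0 1 9 10 3 5 11 12 2 4 8)| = 11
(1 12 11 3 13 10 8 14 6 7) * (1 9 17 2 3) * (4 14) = (1 12 11)(2 3 13 10 8 4 14 6 7 9 17) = [0, 12, 3, 13, 14, 5, 7, 9, 4, 17, 8, 1, 11, 10, 6, 15, 16, 2]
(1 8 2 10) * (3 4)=[0, 8, 10, 4, 3, 5, 6, 7, 2, 9, 1]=(1 8 2 10)(3 4)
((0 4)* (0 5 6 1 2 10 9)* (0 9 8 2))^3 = (10)(0 6 4 1 5)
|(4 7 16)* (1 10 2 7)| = 6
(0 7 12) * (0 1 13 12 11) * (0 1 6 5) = (0 7 11 1 13 12 6 5) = [7, 13, 2, 3, 4, 0, 5, 11, 8, 9, 10, 1, 6, 12]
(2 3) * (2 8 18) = (2 3 8 18) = [0, 1, 3, 8, 4, 5, 6, 7, 18, 9, 10, 11, 12, 13, 14, 15, 16, 17, 2]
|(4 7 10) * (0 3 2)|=3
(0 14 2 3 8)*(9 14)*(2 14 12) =[9, 1, 3, 8, 4, 5, 6, 7, 0, 12, 10, 11, 2, 13, 14] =(14)(0 9 12 2 3 8)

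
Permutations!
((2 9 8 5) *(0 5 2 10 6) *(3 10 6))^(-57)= (3 10)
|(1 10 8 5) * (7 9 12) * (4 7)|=|(1 10 8 5)(4 7 9 12)|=4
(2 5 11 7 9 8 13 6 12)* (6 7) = (2 5 11 6 12)(7 9 8 13) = [0, 1, 5, 3, 4, 11, 12, 9, 13, 8, 10, 6, 2, 7]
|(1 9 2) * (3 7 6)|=|(1 9 2)(3 7 6)|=3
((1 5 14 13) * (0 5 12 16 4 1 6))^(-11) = ((0 5 14 13 6)(1 12 16 4))^(-11) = (0 6 13 14 5)(1 12 16 4)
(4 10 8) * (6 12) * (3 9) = (3 9)(4 10 8)(6 12) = [0, 1, 2, 9, 10, 5, 12, 7, 4, 3, 8, 11, 6]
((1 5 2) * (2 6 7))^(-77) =((1 5 6 7 2))^(-77) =(1 7 5 2 6)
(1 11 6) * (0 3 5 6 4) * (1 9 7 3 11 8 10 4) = (0 11 1 8 10 4)(3 5 6 9 7) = [11, 8, 2, 5, 0, 6, 9, 3, 10, 7, 4, 1]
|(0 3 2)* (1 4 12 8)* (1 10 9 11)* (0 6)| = 28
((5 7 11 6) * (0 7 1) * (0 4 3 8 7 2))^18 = (1 3 7 6)(4 8 11 5)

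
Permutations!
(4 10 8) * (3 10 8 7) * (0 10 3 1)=(0 10 7 1)(4 8)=[10, 0, 2, 3, 8, 5, 6, 1, 4, 9, 7]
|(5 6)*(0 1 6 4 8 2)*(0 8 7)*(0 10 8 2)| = 8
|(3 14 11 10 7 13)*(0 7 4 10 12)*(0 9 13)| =|(0 7)(3 14 11 12 9 13)(4 10)| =6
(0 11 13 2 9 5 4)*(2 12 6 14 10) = (0 11 13 12 6 14 10 2 9 5 4) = [11, 1, 9, 3, 0, 4, 14, 7, 8, 5, 2, 13, 6, 12, 10]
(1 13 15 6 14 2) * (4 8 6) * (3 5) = [0, 13, 1, 5, 8, 3, 14, 7, 6, 9, 10, 11, 12, 15, 2, 4] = (1 13 15 4 8 6 14 2)(3 5)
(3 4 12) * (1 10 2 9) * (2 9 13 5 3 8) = (1 10 9)(2 13 5 3 4 12 8) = [0, 10, 13, 4, 12, 3, 6, 7, 2, 1, 9, 11, 8, 5]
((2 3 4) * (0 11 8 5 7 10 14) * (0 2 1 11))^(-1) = ((1 11 8 5 7 10 14 2 3 4))^(-1) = (1 4 3 2 14 10 7 5 8 11)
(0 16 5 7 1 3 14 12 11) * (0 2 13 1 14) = (0 16 5 7 14 12 11 2 13 1 3) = [16, 3, 13, 0, 4, 7, 6, 14, 8, 9, 10, 2, 11, 1, 12, 15, 5]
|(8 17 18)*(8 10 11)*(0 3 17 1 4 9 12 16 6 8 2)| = |(0 3 17 18 10 11 2)(1 4 9 12 16 6 8)| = 7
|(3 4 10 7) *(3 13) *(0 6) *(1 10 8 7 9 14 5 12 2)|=|(0 6)(1 10 9 14 5 12 2)(3 4 8 7 13)|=70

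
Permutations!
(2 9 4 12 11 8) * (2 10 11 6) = (2 9 4 12 6)(8 10 11) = [0, 1, 9, 3, 12, 5, 2, 7, 10, 4, 11, 8, 6]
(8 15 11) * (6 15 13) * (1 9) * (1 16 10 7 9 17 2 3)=(1 17 2 3)(6 15 11 8 13)(7 9 16 10)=[0, 17, 3, 1, 4, 5, 15, 9, 13, 16, 7, 8, 12, 6, 14, 11, 10, 2]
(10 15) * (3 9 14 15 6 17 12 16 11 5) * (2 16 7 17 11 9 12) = (2 16 9 14 15 10 6 11 5 3 12 7 17) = [0, 1, 16, 12, 4, 3, 11, 17, 8, 14, 6, 5, 7, 13, 15, 10, 9, 2]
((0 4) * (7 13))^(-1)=((0 4)(7 13))^(-1)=(0 4)(7 13)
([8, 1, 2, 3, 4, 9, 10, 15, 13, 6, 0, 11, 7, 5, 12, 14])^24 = [5, 1, 2, 3, 4, 10, 8, 7, 9, 0, 13, 11, 12, 6, 14, 15]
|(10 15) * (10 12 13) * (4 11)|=4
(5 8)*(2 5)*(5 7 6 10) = (2 7 6 10 5 8) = [0, 1, 7, 3, 4, 8, 10, 6, 2, 9, 5]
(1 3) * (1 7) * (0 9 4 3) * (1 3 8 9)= (0 1)(3 7)(4 8 9)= [1, 0, 2, 7, 8, 5, 6, 3, 9, 4]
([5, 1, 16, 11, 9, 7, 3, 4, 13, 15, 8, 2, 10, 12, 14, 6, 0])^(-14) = [11, 1, 6, 9, 0, 2, 4, 16, 12, 5, 13, 15, 8, 10, 14, 7, 3]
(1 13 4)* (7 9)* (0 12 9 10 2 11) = (0 12 9 7 10 2 11)(1 13 4) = [12, 13, 11, 3, 1, 5, 6, 10, 8, 7, 2, 0, 9, 4]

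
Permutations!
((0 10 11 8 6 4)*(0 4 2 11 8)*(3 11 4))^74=(0 8 2 3)(4 11 10 6)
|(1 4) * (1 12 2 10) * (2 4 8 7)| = 10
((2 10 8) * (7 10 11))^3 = ((2 11 7 10 8))^3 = (2 10 11 8 7)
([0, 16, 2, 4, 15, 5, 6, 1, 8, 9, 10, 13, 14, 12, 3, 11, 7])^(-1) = [0, 7, 2, 14, 3, 5, 6, 16, 8, 9, 10, 15, 13, 11, 12, 4, 1]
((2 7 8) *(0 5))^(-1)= (0 5)(2 8 7)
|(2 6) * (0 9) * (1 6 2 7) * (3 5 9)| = |(0 3 5 9)(1 6 7)| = 12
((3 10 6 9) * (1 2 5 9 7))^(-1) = (1 7 6 10 3 9 5 2)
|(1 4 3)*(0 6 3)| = |(0 6 3 1 4)| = 5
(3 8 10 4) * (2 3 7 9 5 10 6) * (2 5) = (2 3 8 6 5 10 4 7 9) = [0, 1, 3, 8, 7, 10, 5, 9, 6, 2, 4]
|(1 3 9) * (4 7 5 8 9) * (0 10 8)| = 9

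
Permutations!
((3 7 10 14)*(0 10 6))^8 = (0 14 7)(3 6 10)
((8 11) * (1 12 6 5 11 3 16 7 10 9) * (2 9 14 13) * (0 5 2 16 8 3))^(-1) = ((0 5 11 3 8)(1 12 6 2 9)(7 10 14 13 16))^(-1) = (0 8 3 11 5)(1 9 2 6 12)(7 16 13 14 10)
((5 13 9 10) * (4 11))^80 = (13)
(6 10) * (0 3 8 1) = (0 3 8 1)(6 10) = [3, 0, 2, 8, 4, 5, 10, 7, 1, 9, 6]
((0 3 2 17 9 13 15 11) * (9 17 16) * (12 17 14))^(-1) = (0 11 15 13 9 16 2 3)(12 14 17)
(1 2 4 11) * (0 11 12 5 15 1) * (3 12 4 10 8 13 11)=(0 3 12 5 15 1 2 10 8 13 11)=[3, 2, 10, 12, 4, 15, 6, 7, 13, 9, 8, 0, 5, 11, 14, 1]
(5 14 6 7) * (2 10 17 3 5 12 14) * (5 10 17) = (2 17 3 10 5)(6 7 12 14) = [0, 1, 17, 10, 4, 2, 7, 12, 8, 9, 5, 11, 14, 13, 6, 15, 16, 3]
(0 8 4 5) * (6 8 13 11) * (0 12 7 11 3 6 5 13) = (3 6 8 4 13)(5 12 7 11) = [0, 1, 2, 6, 13, 12, 8, 11, 4, 9, 10, 5, 7, 3]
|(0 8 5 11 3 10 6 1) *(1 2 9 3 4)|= 30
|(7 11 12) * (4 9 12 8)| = 6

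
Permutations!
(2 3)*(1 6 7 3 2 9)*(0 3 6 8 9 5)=(0 3 5)(1 8 9)(6 7)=[3, 8, 2, 5, 4, 0, 7, 6, 9, 1]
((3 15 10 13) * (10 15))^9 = (15)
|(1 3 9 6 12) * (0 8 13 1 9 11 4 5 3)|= 12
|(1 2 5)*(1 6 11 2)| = 4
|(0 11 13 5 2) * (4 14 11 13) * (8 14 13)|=|(0 8 14 11 4 13 5 2)|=8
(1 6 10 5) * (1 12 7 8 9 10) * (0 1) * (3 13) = (0 1 6)(3 13)(5 12 7 8 9 10) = [1, 6, 2, 13, 4, 12, 0, 8, 9, 10, 5, 11, 7, 3]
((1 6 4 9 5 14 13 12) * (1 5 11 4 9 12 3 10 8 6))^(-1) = (3 13 14 5 12 4 11 9 6 8 10) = ((3 10 8 6 9 11 4 12 5 14 13))^(-1)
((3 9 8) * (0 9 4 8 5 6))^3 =(0 6 5 9)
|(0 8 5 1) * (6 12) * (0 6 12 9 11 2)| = 8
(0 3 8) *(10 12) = (0 3 8)(10 12) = [3, 1, 2, 8, 4, 5, 6, 7, 0, 9, 12, 11, 10]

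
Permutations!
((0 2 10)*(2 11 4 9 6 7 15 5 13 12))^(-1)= (0 10 2 12 13 5 15 7 6 9 4 11)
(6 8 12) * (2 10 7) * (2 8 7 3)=(2 10 3)(6 7 8 12)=[0, 1, 10, 2, 4, 5, 7, 8, 12, 9, 3, 11, 6]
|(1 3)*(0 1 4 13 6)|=6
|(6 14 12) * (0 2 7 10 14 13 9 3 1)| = 11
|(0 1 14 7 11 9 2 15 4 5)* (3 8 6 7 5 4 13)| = |(0 1 14 5)(2 15 13 3 8 6 7 11 9)| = 36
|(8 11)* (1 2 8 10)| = 5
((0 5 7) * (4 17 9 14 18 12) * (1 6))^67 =((0 5 7)(1 6)(4 17 9 14 18 12))^67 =(0 5 7)(1 6)(4 17 9 14 18 12)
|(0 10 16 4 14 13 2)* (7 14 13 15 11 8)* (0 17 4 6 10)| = 60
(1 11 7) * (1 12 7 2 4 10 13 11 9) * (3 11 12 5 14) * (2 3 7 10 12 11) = [0, 9, 4, 2, 12, 14, 6, 5, 8, 1, 13, 3, 10, 11, 7] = (1 9)(2 4 12 10 13 11 3)(5 14 7)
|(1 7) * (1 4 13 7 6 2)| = |(1 6 2)(4 13 7)| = 3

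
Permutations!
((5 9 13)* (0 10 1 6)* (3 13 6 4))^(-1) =(0 6 9 5 13 3 4 1 10)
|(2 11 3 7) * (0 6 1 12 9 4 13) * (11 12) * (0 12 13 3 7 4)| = |(0 6 1 11 7 2 13 12 9)(3 4)| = 18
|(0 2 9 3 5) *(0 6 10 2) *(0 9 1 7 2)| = 6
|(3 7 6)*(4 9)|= |(3 7 6)(4 9)|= 6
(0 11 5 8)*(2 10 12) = (0 11 5 8)(2 10 12) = [11, 1, 10, 3, 4, 8, 6, 7, 0, 9, 12, 5, 2]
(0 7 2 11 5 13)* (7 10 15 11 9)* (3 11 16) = (0 10 15 16 3 11 5 13)(2 9 7) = [10, 1, 9, 11, 4, 13, 6, 2, 8, 7, 15, 5, 12, 0, 14, 16, 3]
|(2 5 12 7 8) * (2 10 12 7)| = 6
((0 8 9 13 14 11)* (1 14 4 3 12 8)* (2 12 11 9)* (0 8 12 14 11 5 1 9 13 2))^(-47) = (0 1 4 2 8 5 13 9 11 3 14)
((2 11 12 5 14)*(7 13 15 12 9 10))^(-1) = (2 14 5 12 15 13 7 10 9 11)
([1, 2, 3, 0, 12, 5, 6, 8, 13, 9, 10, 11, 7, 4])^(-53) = (0 3 2 1)(4 7 13 12 8)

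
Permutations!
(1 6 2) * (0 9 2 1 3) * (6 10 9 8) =(0 8 6 1 10 9 2 3) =[8, 10, 3, 0, 4, 5, 1, 7, 6, 2, 9]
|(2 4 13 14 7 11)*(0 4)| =|(0 4 13 14 7 11 2)| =7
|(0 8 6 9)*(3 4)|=|(0 8 6 9)(3 4)|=4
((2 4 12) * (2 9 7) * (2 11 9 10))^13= (2 4 12 10)(7 11 9)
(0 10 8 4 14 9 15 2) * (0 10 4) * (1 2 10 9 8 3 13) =(0 4 14 8)(1 2 9 15 10 3 13) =[4, 2, 9, 13, 14, 5, 6, 7, 0, 15, 3, 11, 12, 1, 8, 10]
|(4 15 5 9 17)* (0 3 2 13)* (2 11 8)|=|(0 3 11 8 2 13)(4 15 5 9 17)|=30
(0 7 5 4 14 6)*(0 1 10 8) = (0 7 5 4 14 6 1 10 8) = [7, 10, 2, 3, 14, 4, 1, 5, 0, 9, 8, 11, 12, 13, 6]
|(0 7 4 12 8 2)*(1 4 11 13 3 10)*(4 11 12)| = 5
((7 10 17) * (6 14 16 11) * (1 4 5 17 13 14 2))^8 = (1 16 7)(2 14 17)(4 11 10)(5 6 13)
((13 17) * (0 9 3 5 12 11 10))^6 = ((0 9 3 5 12 11 10)(13 17))^6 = (17)(0 10 11 12 5 3 9)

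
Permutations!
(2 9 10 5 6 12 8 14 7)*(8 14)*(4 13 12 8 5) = (2 9 10 4 13 12 14 7)(5 6 8) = [0, 1, 9, 3, 13, 6, 8, 2, 5, 10, 4, 11, 14, 12, 7]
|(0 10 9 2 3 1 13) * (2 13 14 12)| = 20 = |(0 10 9 13)(1 14 12 2 3)|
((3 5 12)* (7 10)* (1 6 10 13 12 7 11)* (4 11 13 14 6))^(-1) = ((1 4 11)(3 5 7 14 6 10 13 12))^(-1) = (1 11 4)(3 12 13 10 6 14 7 5)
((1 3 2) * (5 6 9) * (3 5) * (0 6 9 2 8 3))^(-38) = (0 5 2)(1 6 9)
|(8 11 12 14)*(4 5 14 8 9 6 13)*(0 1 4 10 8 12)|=|(0 1 4 5 14 9 6 13 10 8 11)|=11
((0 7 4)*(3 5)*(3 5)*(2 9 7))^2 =(0 9 4 2 7)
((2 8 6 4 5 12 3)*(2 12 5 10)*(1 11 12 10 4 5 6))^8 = (1 11 12 3 10 2 8)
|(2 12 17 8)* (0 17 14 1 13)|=8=|(0 17 8 2 12 14 1 13)|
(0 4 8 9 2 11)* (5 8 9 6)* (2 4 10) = (0 10 2 11)(4 9)(5 8 6) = [10, 1, 11, 3, 9, 8, 5, 7, 6, 4, 2, 0]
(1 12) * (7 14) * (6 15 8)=(1 12)(6 15 8)(7 14)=[0, 12, 2, 3, 4, 5, 15, 14, 6, 9, 10, 11, 1, 13, 7, 8]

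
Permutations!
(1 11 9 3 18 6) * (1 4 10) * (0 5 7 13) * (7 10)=(0 5 10 1 11 9 3 18 6 4 7 13)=[5, 11, 2, 18, 7, 10, 4, 13, 8, 3, 1, 9, 12, 0, 14, 15, 16, 17, 6]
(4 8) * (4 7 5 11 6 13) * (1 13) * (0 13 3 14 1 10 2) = [13, 3, 0, 14, 8, 11, 10, 5, 7, 9, 2, 6, 12, 4, 1] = (0 13 4 8 7 5 11 6 10 2)(1 3 14)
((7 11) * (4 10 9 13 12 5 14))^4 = (4 12 10 5 9 14 13)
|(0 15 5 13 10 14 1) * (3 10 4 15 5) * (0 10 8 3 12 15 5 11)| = |(0 11)(1 10 14)(3 8)(4 5 13)(12 15)| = 6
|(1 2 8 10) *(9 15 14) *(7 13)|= |(1 2 8 10)(7 13)(9 15 14)|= 12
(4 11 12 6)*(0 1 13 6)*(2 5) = (0 1 13 6 4 11 12)(2 5) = [1, 13, 5, 3, 11, 2, 4, 7, 8, 9, 10, 12, 0, 6]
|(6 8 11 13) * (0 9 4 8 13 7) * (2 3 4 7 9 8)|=30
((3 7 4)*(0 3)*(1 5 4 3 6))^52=(7)(0 1 4 6 5)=((0 6 1 5 4)(3 7))^52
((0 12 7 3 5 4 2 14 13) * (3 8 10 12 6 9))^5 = (0 4 6 2 9 14 3 13 5)(7 8 10 12)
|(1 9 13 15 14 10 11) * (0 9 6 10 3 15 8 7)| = 60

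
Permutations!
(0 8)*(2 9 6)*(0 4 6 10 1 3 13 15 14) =[8, 3, 9, 13, 6, 5, 2, 7, 4, 10, 1, 11, 12, 15, 0, 14] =(0 8 4 6 2 9 10 1 3 13 15 14)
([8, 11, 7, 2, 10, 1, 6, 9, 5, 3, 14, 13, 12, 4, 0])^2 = [5, 13, 9, 7, 14, 11, 6, 3, 1, 2, 0, 4, 12, 10, 8]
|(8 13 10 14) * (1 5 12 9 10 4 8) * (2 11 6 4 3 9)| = |(1 5 12 2 11 6 4 8 13 3 9 10 14)| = 13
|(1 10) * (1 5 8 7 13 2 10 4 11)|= |(1 4 11)(2 10 5 8 7 13)|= 6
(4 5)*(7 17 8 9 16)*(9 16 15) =(4 5)(7 17 8 16)(9 15) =[0, 1, 2, 3, 5, 4, 6, 17, 16, 15, 10, 11, 12, 13, 14, 9, 7, 8]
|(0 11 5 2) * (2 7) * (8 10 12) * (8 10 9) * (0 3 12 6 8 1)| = 12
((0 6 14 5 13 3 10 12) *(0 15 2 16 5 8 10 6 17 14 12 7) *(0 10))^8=(17)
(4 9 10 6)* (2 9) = (2 9 10 6 4) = [0, 1, 9, 3, 2, 5, 4, 7, 8, 10, 6]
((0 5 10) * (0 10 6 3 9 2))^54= ((10)(0 5 6 3 9 2))^54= (10)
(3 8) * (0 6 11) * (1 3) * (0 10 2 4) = (0 6 11 10 2 4)(1 3 8) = [6, 3, 4, 8, 0, 5, 11, 7, 1, 9, 2, 10]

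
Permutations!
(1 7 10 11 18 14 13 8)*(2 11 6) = (1 7 10 6 2 11 18 14 13 8) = [0, 7, 11, 3, 4, 5, 2, 10, 1, 9, 6, 18, 12, 8, 13, 15, 16, 17, 14]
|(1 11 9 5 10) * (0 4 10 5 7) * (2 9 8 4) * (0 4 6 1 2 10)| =|(0 10 2 9 7 4)(1 11 8 6)| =12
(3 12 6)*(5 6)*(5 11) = [0, 1, 2, 12, 4, 6, 3, 7, 8, 9, 10, 5, 11] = (3 12 11 5 6)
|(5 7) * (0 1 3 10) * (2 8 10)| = |(0 1 3 2 8 10)(5 7)| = 6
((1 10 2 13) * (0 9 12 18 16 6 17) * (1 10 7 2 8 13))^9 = ((0 9 12 18 16 6 17)(1 7 2)(8 13 10))^9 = (0 12 16 17 9 18 6)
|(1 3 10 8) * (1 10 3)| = |(8 10)| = 2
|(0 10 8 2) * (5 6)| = |(0 10 8 2)(5 6)| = 4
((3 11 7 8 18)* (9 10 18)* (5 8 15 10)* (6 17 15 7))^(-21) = (18) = ((3 11 6 17 15 10 18)(5 8 9))^(-21)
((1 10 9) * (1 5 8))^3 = (1 5 10 8 9)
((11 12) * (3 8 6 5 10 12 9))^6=(3 11 10 6)(5 8 9 12)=((3 8 6 5 10 12 11 9))^6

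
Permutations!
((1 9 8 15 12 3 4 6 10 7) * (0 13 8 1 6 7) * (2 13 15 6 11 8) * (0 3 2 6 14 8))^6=((0 15 12 2 13 6 10 3 4 7 11)(1 9)(8 14))^6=(0 10 15 3 12 4 2 7 13 11 6)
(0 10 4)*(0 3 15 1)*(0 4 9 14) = [10, 4, 2, 15, 3, 5, 6, 7, 8, 14, 9, 11, 12, 13, 0, 1] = (0 10 9 14)(1 4 3 15)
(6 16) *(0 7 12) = (0 7 12)(6 16) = [7, 1, 2, 3, 4, 5, 16, 12, 8, 9, 10, 11, 0, 13, 14, 15, 6]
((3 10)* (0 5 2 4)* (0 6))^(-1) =(0 6 4 2 5)(3 10)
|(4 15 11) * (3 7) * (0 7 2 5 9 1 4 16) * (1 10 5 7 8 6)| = |(0 8 6 1 4 15 11 16)(2 7 3)(5 9 10)| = 24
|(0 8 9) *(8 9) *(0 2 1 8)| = 5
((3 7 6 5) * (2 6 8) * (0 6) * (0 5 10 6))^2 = (10)(2 3 8 5 7)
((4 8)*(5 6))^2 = ((4 8)(5 6))^2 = (8)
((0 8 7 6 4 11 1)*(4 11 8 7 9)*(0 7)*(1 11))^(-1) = ((11)(1 7 6)(4 8 9))^(-1) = (11)(1 6 7)(4 9 8)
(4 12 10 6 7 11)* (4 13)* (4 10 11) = [0, 1, 2, 3, 12, 5, 7, 4, 8, 9, 6, 13, 11, 10] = (4 12 11 13 10 6 7)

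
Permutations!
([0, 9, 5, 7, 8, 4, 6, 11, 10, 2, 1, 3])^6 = (11)(1 10 8 4 5 2 9)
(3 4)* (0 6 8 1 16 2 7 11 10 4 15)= (0 6 8 1 16 2 7 11 10 4 3 15)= [6, 16, 7, 15, 3, 5, 8, 11, 1, 9, 4, 10, 12, 13, 14, 0, 2]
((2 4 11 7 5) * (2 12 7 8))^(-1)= (2 8 11 4)(5 7 12)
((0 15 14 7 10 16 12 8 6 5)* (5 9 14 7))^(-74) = (0 10 8 14 15 16 6 5 7 12 9)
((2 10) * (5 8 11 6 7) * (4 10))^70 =(11)(2 4 10)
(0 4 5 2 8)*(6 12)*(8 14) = [4, 1, 14, 3, 5, 2, 12, 7, 0, 9, 10, 11, 6, 13, 8] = (0 4 5 2 14 8)(6 12)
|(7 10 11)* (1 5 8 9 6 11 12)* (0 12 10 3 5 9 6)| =12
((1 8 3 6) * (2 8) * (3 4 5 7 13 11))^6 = ((1 2 8 4 5 7 13 11 3 6))^6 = (1 13 8 3 5)(2 11 4 6 7)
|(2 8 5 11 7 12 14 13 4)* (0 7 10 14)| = 24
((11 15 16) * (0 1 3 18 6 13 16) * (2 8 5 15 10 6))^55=(0 15 5 8 2 18 3 1)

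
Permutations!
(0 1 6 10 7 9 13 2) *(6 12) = (0 1 12 6 10 7 9 13 2) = [1, 12, 0, 3, 4, 5, 10, 9, 8, 13, 7, 11, 6, 2]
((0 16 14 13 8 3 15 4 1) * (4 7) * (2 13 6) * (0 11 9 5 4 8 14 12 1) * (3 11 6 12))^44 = (0 7 5 3 11)(1 2 14)(4 15 9 16 8)(6 13 12)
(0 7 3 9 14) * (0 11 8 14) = [7, 1, 2, 9, 4, 5, 6, 3, 14, 0, 10, 8, 12, 13, 11] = (0 7 3 9)(8 14 11)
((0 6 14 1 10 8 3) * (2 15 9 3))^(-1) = ((0 6 14 1 10 8 2 15 9 3))^(-1) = (0 3 9 15 2 8 10 1 14 6)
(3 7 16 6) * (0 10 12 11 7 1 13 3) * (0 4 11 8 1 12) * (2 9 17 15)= [10, 13, 9, 12, 11, 5, 4, 16, 1, 17, 0, 7, 8, 3, 14, 2, 6, 15]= (0 10)(1 13 3 12 8)(2 9 17 15)(4 11 7 16 6)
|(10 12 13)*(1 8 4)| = 3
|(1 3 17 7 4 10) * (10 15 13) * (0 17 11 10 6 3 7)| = 18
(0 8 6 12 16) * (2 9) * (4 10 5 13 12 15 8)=(0 4 10 5 13 12 16)(2 9)(6 15 8)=[4, 1, 9, 3, 10, 13, 15, 7, 6, 2, 5, 11, 16, 12, 14, 8, 0]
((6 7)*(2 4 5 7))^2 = (2 5 6 4 7)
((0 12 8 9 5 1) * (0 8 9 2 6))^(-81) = (0 6 2 8 1 5 9 12)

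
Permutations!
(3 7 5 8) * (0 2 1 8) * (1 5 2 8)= (0 8 3 7 2 5)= [8, 1, 5, 7, 4, 0, 6, 2, 3]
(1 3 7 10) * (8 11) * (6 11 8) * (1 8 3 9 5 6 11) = (11)(1 9 5 6)(3 7 10 8) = [0, 9, 2, 7, 4, 6, 1, 10, 3, 5, 8, 11]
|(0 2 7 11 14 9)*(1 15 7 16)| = |(0 2 16 1 15 7 11 14 9)| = 9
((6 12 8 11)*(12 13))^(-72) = (6 8 13 11 12)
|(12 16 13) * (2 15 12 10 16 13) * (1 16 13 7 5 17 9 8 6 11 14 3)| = 14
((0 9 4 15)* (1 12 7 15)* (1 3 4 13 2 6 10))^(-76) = (0 6 7 13 1)(2 12 9 10 15)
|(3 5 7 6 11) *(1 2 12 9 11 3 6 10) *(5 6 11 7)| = |(1 2 12 9 7 10)(3 6)| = 6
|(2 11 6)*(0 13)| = |(0 13)(2 11 6)| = 6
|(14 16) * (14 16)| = 1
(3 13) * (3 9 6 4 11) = (3 13 9 6 4 11) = [0, 1, 2, 13, 11, 5, 4, 7, 8, 6, 10, 3, 12, 9]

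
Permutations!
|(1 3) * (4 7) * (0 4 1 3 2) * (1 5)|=|(0 4 7 5 1 2)|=6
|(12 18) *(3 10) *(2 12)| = 6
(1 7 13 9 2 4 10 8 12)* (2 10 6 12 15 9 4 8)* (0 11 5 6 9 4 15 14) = (0 11 5 6 12 1 7 13 15 4 9 10 2 8 14) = [11, 7, 8, 3, 9, 6, 12, 13, 14, 10, 2, 5, 1, 15, 0, 4]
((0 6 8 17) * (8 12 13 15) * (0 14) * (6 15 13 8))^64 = (0 15 6 12 8 17 14)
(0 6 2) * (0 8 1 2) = (0 6)(1 2 8) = [6, 2, 8, 3, 4, 5, 0, 7, 1]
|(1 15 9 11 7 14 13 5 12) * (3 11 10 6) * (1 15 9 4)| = 13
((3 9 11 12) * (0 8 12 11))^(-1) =(0 9 3 12 8) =((0 8 12 3 9))^(-1)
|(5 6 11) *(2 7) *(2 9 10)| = |(2 7 9 10)(5 6 11)| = 12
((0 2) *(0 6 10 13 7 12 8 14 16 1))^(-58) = (0 14 7 6 1 8 13 2 16 12 10) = ((0 2 6 10 13 7 12 8 14 16 1))^(-58)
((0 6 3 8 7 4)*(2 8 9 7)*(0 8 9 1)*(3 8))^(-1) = (0 1 3 4 7 9 2 8 6)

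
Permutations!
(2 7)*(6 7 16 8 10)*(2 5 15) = (2 16 8 10 6 7 5 15) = [0, 1, 16, 3, 4, 15, 7, 5, 10, 9, 6, 11, 12, 13, 14, 2, 8]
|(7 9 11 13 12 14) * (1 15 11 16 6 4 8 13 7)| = 12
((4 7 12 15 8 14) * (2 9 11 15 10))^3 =(2 15 4 10 11 14 12 9 8 7)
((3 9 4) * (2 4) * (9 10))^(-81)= (2 9 10 3 4)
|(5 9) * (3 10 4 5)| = 5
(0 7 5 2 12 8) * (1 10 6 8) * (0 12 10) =(0 7 5 2 10 6 8 12 1) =[7, 0, 10, 3, 4, 2, 8, 5, 12, 9, 6, 11, 1]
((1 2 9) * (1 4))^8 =((1 2 9 4))^8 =(9)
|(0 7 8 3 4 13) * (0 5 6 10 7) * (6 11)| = 9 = |(3 4 13 5 11 6 10 7 8)|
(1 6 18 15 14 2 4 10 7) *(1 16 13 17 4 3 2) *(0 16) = (0 16 13 17 4 10 7)(1 6 18 15 14)(2 3) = [16, 6, 3, 2, 10, 5, 18, 0, 8, 9, 7, 11, 12, 17, 1, 14, 13, 4, 15]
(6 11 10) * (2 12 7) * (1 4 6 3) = (1 4 6 11 10 3)(2 12 7) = [0, 4, 12, 1, 6, 5, 11, 2, 8, 9, 3, 10, 7]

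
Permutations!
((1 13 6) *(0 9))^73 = ((0 9)(1 13 6))^73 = (0 9)(1 13 6)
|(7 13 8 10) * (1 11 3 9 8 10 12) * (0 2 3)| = 24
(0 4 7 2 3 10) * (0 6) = (0 4 7 2 3 10 6) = [4, 1, 3, 10, 7, 5, 0, 2, 8, 9, 6]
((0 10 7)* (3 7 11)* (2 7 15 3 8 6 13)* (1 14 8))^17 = (0 13 14 10 2 8 11 7 6 1)(3 15)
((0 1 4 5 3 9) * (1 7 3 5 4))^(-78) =(0 3)(7 9)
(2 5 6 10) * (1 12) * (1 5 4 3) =(1 12 5 6 10 2 4 3) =[0, 12, 4, 1, 3, 6, 10, 7, 8, 9, 2, 11, 5]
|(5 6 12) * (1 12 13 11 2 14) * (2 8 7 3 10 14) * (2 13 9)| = |(1 12 5 6 9 2 13 11 8 7 3 10 14)| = 13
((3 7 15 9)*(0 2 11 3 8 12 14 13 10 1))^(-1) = (0 1 10 13 14 12 8 9 15 7 3 11 2)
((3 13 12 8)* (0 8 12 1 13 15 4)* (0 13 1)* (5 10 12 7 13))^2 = ((0 8 3 15 4 5 10 12 7 13))^2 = (0 3 4 10 7)(5 12 13 8 15)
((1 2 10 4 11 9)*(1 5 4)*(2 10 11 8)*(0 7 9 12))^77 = (0 8 7 2 9 11 5 12 4)(1 10)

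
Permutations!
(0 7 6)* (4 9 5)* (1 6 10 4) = [7, 6, 2, 3, 9, 1, 0, 10, 8, 5, 4] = (0 7 10 4 9 5 1 6)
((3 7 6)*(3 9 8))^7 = (3 6 8 7 9)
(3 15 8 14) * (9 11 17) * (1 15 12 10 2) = (1 15 8 14 3 12 10 2)(9 11 17) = [0, 15, 1, 12, 4, 5, 6, 7, 14, 11, 2, 17, 10, 13, 3, 8, 16, 9]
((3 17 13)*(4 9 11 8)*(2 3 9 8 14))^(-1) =(2 14 11 9 13 17 3)(4 8)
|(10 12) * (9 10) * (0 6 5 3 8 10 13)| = |(0 6 5 3 8 10 12 9 13)| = 9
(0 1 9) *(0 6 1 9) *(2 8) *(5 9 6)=[6, 0, 8, 3, 4, 9, 1, 7, 2, 5]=(0 6 1)(2 8)(5 9)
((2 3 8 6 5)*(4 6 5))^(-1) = (2 5 8 3)(4 6)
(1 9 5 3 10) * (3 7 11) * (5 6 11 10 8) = (1 9 6 11 3 8 5 7 10) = [0, 9, 2, 8, 4, 7, 11, 10, 5, 6, 1, 3]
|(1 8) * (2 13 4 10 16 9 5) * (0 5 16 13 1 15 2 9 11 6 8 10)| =13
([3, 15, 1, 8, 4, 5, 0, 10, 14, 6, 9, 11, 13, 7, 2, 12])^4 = (0 2 13 6 14 12 9 8 15 10 3 1 7)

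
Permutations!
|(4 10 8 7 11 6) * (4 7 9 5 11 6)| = |(4 10 8 9 5 11)(6 7)| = 6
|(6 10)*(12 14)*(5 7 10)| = |(5 7 10 6)(12 14)| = 4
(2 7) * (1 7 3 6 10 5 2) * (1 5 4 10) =(1 7 5 2 3 6)(4 10) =[0, 7, 3, 6, 10, 2, 1, 5, 8, 9, 4]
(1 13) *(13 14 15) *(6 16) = [0, 14, 2, 3, 4, 5, 16, 7, 8, 9, 10, 11, 12, 1, 15, 13, 6] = (1 14 15 13)(6 16)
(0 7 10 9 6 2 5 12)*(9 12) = (0 7 10 12)(2 5 9 6) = [7, 1, 5, 3, 4, 9, 2, 10, 8, 6, 12, 11, 0]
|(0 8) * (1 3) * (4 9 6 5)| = |(0 8)(1 3)(4 9 6 5)| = 4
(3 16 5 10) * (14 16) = (3 14 16 5 10) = [0, 1, 2, 14, 4, 10, 6, 7, 8, 9, 3, 11, 12, 13, 16, 15, 5]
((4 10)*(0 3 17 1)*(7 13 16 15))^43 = ((0 3 17 1)(4 10)(7 13 16 15))^43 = (0 1 17 3)(4 10)(7 15 16 13)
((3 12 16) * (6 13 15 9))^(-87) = ((3 12 16)(6 13 15 9))^(-87) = (16)(6 13 15 9)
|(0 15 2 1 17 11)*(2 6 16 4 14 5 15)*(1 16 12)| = 12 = |(0 2 16 4 14 5 15 6 12 1 17 11)|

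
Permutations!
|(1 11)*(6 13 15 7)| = |(1 11)(6 13 15 7)| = 4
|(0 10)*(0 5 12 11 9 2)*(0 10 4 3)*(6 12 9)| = 12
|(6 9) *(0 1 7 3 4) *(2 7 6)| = |(0 1 6 9 2 7 3 4)| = 8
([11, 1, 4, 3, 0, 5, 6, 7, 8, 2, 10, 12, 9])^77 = [4, 1, 9, 3, 2, 5, 6, 7, 8, 12, 10, 0, 11]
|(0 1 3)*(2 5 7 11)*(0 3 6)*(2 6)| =7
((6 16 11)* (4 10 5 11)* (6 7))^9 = ((4 10 5 11 7 6 16))^9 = (4 5 7 16 10 11 6)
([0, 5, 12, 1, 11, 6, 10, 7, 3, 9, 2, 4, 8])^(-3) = (1 12 6 3 2 5 8 10)(4 11)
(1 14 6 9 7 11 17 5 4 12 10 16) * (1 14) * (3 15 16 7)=(3 15 16 14 6 9)(4 12 10 7 11 17 5)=[0, 1, 2, 15, 12, 4, 9, 11, 8, 3, 7, 17, 10, 13, 6, 16, 14, 5]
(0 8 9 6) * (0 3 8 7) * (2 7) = (0 2 7)(3 8 9 6) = [2, 1, 7, 8, 4, 5, 3, 0, 9, 6]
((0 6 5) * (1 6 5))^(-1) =(0 5)(1 6)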